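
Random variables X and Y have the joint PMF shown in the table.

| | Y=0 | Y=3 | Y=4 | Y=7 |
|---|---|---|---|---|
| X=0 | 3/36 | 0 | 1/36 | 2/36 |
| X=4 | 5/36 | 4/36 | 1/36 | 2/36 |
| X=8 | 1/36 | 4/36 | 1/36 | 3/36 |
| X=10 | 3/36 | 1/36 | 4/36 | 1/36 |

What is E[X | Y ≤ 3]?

116/21

P(Y ≤ 3) = 7/12.
Σ X·P over the event = 0·(3/36) + 4·(5/36) + 4·(4/36) + 8·(1/36) + 8·(4/36) + 10·(3/36) + 10·(1/36) = 29/9.
E[X | Y ≤ 3] = (29/9) / (7/12) = 116/21.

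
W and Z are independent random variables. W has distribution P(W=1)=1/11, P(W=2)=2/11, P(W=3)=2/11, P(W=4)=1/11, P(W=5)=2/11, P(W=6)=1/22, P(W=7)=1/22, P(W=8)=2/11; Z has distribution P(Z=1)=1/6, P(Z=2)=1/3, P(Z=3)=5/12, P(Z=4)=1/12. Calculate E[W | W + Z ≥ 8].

P(W + Z ≥ 8) = 4/11.
Summing W·P(x,y) over outcomes with W + Z ≥ 8 gives 82/33.
E[W | W + Z ≥ 8] = (82/33) / (4/11) = 41/6.

41/6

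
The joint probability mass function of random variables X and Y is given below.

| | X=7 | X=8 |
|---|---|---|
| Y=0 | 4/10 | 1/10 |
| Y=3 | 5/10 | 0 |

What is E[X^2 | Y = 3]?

49

P(Y = 3) = 1/2.
Summing X^2·P(X=x,Y=y) over the conditioning event gives 49/2.
E[X^2 | Y = 3] = (49/2) / (1/2) = 49.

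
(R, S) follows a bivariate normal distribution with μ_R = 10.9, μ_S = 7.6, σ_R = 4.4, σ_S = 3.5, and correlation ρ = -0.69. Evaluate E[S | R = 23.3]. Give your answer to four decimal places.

0.7941

E[S | R=x] = μ_S + ρ(σ_S/σ_R)(x − μ_R) for jointly normal variables.
E[S | R=23.3] = 7.6 + (-0.69)·(3.5/4.4)·(23.3 − (10.9)) = 7.6 + (-0.54886)·(12.4) = 0.7941.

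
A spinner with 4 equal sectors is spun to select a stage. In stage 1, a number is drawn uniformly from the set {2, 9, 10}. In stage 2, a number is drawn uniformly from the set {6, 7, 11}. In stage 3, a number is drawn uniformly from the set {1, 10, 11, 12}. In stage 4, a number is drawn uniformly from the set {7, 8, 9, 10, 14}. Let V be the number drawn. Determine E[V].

331/40

E[V | stage 1] = (2+9+10)/3 = 7.
E[V | stage 2] = (6+7+11)/3 = 8.
E[V | stage 3] = (1+10+11+12)/4 = 17/2.
E[V | stage 4] = (7+8+9+10+14)/5 = 48/5.
E[V] = (1/4)·(7) + (1/4)·(8) + (1/4)·(17/2) + (1/4)·(48/5) = 331/40.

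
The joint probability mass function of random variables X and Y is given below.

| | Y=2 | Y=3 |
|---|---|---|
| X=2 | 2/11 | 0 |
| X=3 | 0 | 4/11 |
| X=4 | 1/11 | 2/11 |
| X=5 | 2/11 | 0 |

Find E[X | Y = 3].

10/3

P(Y = 3) = 6/11.
Σ X·P over the event = 3·(4/11) + 4·(2/11) = 20/11.
E[X | Y = 3] = (20/11) / (6/11) = 10/3.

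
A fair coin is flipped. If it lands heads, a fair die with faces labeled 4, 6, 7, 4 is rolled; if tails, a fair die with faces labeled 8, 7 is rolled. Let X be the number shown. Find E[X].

E[X | heads] = (4+6+7+4)/4 = 21/4.
E[X | tails] = (8+7)/2 = 15/2.
By the law of total expectation,
E[X] = (1/2)·(21/4) + (1/2)·(15/2) = 51/8.

51/8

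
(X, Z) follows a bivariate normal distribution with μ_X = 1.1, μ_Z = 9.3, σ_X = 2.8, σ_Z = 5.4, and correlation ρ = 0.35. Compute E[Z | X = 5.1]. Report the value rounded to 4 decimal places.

E[Z | X=x] = μ_Z + ρ(σ_Z/σ_X)(x − μ_X) for jointly normal variables.
E[Z | X=5.1] = 9.3 + (0.35)·(5.4/2.8)·(5.1 − (1.1)) = 9.3 + (0.675)·(4) = 12.0000.

12.0000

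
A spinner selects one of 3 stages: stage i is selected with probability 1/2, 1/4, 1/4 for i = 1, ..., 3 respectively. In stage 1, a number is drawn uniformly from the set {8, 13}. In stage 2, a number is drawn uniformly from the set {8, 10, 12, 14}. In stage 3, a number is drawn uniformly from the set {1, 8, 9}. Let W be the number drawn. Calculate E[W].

E[W | stage 1] = (8+13)/2 = 21/2.
E[W | stage 2] = (8+10+12+14)/4 = 11.
E[W | stage 3] = (1+8+9)/3 = 6.
By the law of total expectation,
E[W] = (1/2)·(21/2) + (1/4)·(11) + (1/4)·(6) = 19/2.

19/2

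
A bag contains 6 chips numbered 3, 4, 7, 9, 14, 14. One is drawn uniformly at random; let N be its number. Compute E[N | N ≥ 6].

P(N ≥ 6) = 2/3.
Σ over the event: 7·1/6 + 9·1/6 + 14·1/3 = 22/3.
E[N | N ≥ 6] = (22/3) / (2/3) = 11.

11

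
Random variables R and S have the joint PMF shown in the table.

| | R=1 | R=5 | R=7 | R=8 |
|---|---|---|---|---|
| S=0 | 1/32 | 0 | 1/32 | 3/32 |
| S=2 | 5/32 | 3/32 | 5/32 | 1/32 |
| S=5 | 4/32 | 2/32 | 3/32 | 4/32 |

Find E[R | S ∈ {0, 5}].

11/2

P(S ∈ {0, 5}) = 9/16.
Σ R·P over the event = 1·(1/32) + 1·(4/32) + 5·(2/32) + 7·(1/32) + 7·(3/32) + 8·(3/32) + 8·(4/32) = 99/32.
E[R | S ∈ {0, 5}] = (99/32) / (9/16) = 11/2.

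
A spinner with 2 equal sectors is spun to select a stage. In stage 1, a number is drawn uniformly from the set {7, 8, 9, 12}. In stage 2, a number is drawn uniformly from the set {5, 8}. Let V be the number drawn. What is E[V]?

E[V | stage 1] = (7+8+9+12)/4 = 9.
E[V | stage 2] = (5+8)/2 = 13/2.
E[V] = (1/2)·(9) + (1/2)·(13/2) = 31/4.

31/4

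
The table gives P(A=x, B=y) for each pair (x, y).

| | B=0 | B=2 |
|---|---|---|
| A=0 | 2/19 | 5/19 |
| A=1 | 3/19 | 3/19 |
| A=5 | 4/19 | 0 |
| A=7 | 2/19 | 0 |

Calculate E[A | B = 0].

37/11

P(B = 0) = 11/19.
Summing A·P(A=x,B=y) over the conditioning event gives 37/19.
E[A | B = 0] = (37/19) / (11/19) = 37/11.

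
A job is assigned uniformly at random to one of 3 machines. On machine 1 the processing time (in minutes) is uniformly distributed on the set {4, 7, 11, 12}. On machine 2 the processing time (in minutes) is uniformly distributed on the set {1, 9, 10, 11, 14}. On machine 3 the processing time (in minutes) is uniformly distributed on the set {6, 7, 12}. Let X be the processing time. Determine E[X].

E[X | machine 1] = (4+7+11+12)/4 = 17/2.
E[X | machine 2] = (1+9+10+11+14)/5 = 9.
E[X | machine 3] = (6+7+12)/3 = 25/3.
E[X] = (1/3)·(17/2) + (1/3)·(9) + (1/3)·(25/3) = 155/18.

155/18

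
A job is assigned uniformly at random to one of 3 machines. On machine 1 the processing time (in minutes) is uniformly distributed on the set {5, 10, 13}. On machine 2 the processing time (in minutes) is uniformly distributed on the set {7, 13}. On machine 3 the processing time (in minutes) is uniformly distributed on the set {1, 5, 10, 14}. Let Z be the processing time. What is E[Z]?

161/18

E[Z | machine 1] = (5+10+13)/3 = 28/3.
E[Z | machine 2] = (7+13)/2 = 10.
E[Z | machine 3] = (1+5+10+14)/4 = 15/2.
E[Z] = (1/3)·(28/3) + (1/3)·(10) + (1/3)·(15/2) = 161/18.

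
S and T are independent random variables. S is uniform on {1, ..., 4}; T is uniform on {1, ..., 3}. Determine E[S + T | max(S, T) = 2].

10/3

Outcomes with max(S, T) = 2: (1,2), (2,1), (2,2), each with probability 1/12.
E[S + T | max(S, T) = 2] = (3 + 3 + 4) / 3 = 10/3.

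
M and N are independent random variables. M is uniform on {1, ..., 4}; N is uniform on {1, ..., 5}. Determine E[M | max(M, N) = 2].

5/3

Outcomes with max(M, N) = 2: (1,2), (2,1), (2,2), each with probability 1/20.
E[M | max(M, N) = 2] = (1 + 2 + 2) / 3 = 5/3.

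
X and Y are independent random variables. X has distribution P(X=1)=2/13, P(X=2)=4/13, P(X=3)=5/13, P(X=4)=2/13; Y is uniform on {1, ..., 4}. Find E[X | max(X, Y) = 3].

P(max(X, Y) = 3) = 21/52.
Summing X·P(x,y) over outcomes with max(X, Y) = 3 gives 55/52.
E[X | max(X, Y) = 3] = (55/52) / (21/52) = 55/21.

55/21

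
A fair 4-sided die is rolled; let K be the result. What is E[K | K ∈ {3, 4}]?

P(K ∈ {3, 4}) = 1/2.
Σ over the event: 3·1/4 + 4·1/4 = 7/4.
E[K | K ∈ {3, 4}] = (7/4) / (1/2) = 7/2.

7/2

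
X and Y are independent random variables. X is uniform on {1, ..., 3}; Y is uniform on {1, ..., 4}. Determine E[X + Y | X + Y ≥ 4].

46/9

P(X + Y ≥ 4) = 3/4.
Summing (X+Y)·P(x,y) over outcomes with X + Y ≥ 4 gives 23/6.
E[X + Y | X + Y ≥ 4] = (23/6) / (3/4) = 46/9.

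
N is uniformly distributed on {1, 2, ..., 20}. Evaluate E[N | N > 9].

15

Given N > 9, N is equally likely to be any of {10, 11, 12, 13, 14, 15, 16, 17, 18, 19, 20}.
E[N | N > 9] = (10 + 11 + 12 + 13 + 14 + 15 + 16 + 17 + 18 + 19 + 20) / 11 = 15.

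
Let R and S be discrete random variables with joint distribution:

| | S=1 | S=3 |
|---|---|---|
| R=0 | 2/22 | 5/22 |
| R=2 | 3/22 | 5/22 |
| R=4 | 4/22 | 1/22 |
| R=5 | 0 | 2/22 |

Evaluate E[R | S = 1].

P(S = 1) = 9/22.
Summing R·P(R=x,S=y) over the conditioning event gives 1.
E[R | S = 1] = (1) / (9/22) = 22/9.

22/9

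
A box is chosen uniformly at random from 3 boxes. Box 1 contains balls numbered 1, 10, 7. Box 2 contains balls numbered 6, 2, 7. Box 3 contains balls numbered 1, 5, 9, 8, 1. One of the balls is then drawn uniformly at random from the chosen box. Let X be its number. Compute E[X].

E[X | box 1] = (1+10+7)/3 = 6.
E[X | box 2] = (6+2+7)/3 = 5.
E[X | box 3] = (1+5+9+8+1)/5 = 24/5.
By the law of total expectation,
E[X] = (1/3)·(6) + (1/3)·(5) + (1/3)·(24/5) = 79/15.

79/15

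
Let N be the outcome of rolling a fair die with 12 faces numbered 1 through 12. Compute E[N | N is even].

Given N is even, N is equally likely to be any of {2, 4, 6, 8, 10, 12}.
E[N | N is even] = (2 + 4 + 6 + 8 + 10 + 12) / 6 = 7.

7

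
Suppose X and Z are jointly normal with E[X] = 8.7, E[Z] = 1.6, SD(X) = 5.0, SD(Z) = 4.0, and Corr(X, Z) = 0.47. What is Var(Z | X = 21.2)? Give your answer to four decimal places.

12.4656

The conditional variance in a bivariate normal is σ_Z²(1 − ρ²), independent of x.
Var(Z | X=21.2) = (4.0)²·(1 − (0.47)²) = 16·0.7791 = 12.4656.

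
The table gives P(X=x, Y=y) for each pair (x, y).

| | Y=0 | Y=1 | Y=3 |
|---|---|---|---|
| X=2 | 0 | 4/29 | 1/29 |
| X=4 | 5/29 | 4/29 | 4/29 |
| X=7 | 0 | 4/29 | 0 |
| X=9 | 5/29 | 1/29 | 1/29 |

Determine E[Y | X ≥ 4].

1

P(X ≥ 4) = 24/29.
Σ Y·P over the event = 0·(5/29) + 1·(4/29) + 3·(4/29) + 1·(4/29) + 0·(5/29) + 1·(1/29) + 3·(1/29) = 24/29.
E[Y | X ≥ 4] = (24/29) / (24/29) = 1.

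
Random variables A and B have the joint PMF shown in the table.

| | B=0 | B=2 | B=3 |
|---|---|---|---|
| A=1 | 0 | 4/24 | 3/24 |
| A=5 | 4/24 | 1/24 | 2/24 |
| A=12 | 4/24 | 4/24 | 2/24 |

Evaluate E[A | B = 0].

P(B = 0) = 1/3.
Σ A·P over the event = 5·(4/24) + 12·(4/24) = 17/6.
E[A | B = 0] = (17/6) / (1/3) = 17/2.

17/2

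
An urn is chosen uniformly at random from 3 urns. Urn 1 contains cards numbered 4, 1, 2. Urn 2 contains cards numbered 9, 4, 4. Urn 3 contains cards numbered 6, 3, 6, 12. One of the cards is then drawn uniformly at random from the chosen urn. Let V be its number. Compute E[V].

59/12

E[V | urn 1] = (4+1+2)/3 = 7/3.
E[V | urn 2] = (9+4+4)/3 = 17/3.
E[V | urn 3] = (6+3+6+12)/4 = 27/4.
E[V] = (1/3)·(7/3) + (1/3)·(17/3) + (1/3)·(27/4) = 59/12.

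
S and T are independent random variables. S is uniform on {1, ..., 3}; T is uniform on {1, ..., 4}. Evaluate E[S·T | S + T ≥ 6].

Outcomes with S + T ≥ 6: (2,4), (3,3), (3,4), each with probability 1/12.
E[S·T | S + T ≥ 6] = (8 + 9 + 12) / 3 = 29/3.

29/3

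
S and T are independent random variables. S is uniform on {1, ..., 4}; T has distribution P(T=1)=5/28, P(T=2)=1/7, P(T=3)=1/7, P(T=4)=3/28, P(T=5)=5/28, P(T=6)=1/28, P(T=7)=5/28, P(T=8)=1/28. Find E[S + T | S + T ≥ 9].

P(S + T ≥ 9) = 13/56.
Summing (S+T)·P(x,y) over outcomes with S + T ≥ 9 gives 16/7.
E[S + T | S + T ≥ 9] = (16/7) / (13/56) = 128/13.

128/13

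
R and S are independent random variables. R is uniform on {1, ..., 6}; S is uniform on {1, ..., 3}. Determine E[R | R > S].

53/12

P(R > S) = 2/3.
Summing R·P(x,y) over outcomes with R > S gives 53/18.
E[R | R > S] = (53/18) / (2/3) = 53/12.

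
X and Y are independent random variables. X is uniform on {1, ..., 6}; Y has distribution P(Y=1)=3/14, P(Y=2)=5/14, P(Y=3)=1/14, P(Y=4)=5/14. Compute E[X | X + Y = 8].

P(X + Y = 8) = 11/84.
Summing X·P(x,y) over outcomes with X + Y = 8 gives 55/84.
E[X | X + Y = 8] = (55/84) / (11/84) = 5.

5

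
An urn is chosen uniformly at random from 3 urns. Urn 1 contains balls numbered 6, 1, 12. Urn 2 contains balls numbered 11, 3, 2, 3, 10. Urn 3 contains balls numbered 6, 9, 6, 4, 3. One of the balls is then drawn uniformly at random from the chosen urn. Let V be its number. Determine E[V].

266/45

E[V | urn 1] = (6+1+12)/3 = 19/3.
E[V | urn 2] = (11+3+2+3+10)/5 = 29/5.
E[V | urn 3] = (6+9+6+4+3)/5 = 28/5.
By the law of total expectation,
E[V] = (1/3)·(19/3) + (1/3)·(29/5) + (1/3)·(28/5) = 266/45.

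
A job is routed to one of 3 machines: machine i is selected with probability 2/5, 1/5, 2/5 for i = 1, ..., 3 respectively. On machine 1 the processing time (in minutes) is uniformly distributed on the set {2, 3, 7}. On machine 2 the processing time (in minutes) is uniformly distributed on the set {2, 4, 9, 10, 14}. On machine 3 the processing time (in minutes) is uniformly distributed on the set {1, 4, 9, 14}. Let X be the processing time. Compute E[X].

E[X | machine 1] = (2+3+7)/3 = 4.
E[X | machine 2] = (2+4+9+10+14)/5 = 39/5.
E[X | machine 3] = (1+4+9+14)/4 = 7.
By the law of total expectation,
E[X] = (2/5)·(4) + (1/5)·(39/5) + (2/5)·(7) = 149/25.

149/25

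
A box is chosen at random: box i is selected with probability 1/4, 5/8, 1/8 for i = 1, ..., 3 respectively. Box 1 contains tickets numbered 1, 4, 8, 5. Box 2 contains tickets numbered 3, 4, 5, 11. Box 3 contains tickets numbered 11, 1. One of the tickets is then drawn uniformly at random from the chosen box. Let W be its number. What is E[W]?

175/32

E[W | box 1] = (1+4+8+5)/4 = 9/2.
E[W | box 2] = (3+4+5+11)/4 = 23/4.
E[W | box 3] = (11+1)/2 = 6.
By the law of total expectation,
E[W] = (1/4)·(9/2) + (5/8)·(23/4) + (1/8)·(6) = 175/32.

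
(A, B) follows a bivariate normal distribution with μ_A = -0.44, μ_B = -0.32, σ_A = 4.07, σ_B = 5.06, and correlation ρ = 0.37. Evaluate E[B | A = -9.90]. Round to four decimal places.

The regression of B on A has slope ρ·σ_B/σ_A and passes through (μ_A, μ_B).
E[B | A=-9.90] = -0.32 + (0.37)·(5.06/4.07)·(-9.90 − (-0.44)) = -0.32 + (0.46)·(-9.46) = -4.6716.

-4.6716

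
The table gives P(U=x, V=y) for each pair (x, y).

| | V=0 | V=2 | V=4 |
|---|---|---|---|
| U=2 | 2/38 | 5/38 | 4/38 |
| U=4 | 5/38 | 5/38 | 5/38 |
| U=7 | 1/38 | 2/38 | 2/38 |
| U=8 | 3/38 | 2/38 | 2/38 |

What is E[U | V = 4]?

P(V = 4) = 13/38.
Σ U·P over the event = 2·(4/38) + 4·(5/38) + 7·(2/38) + 8·(2/38) = 29/19.
E[U | V = 4] = (29/19) / (13/38) = 58/13.

58/13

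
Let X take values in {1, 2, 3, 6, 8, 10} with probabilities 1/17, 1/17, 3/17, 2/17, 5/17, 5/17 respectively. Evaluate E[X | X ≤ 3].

12/5

P(X ≤ 3) = 5/17.
Σ over the event: 1·1/17 + 2·1/17 + 3·3/17 = 12/17.
E[X | X ≤ 3] = (12/17) / (5/17) = 12/5.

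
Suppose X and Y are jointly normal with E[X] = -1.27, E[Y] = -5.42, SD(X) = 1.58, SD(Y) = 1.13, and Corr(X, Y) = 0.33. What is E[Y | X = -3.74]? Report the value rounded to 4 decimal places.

-6.0030

E[Y | X=x] = μ_Y + ρ(σ_Y/σ_X)(x − μ_X) for jointly normal variables.
E[Y | X=-3.74] = -5.42 + (0.33)·(1.13/1.58)·(-3.74 − (-1.27)) = -5.42 + (0.236013)·(-2.47) = -6.0030.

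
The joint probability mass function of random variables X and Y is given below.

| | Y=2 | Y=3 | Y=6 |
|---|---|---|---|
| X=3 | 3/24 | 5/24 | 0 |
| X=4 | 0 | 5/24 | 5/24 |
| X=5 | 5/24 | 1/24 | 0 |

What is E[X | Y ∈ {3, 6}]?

P(Y ∈ {3, 6}) = 2/3.
Σ X·P over the event = 3·(5/24) + 4·(5/24) + 4·(5/24) + 5·(1/24) = 5/2.
E[X | Y ∈ {3, 6}] = (5/2) / (2/3) = 15/4.

15/4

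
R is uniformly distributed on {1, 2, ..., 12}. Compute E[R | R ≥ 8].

Given R ≥ 8, R is equally likely to be any of {8, 9, 10, 11, 12}.
E[R | R ≥ 8] = (8 + 9 + 10 + 11 + 12) / 5 = 10.

10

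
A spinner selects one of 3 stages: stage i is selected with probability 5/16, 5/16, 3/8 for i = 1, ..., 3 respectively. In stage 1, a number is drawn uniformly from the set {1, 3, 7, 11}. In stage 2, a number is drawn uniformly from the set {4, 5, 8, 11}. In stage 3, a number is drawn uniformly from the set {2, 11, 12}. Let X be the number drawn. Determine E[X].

225/32

E[X | stage 1] = (1+3+7+11)/4 = 11/2.
E[X | stage 2] = (4+5+8+11)/4 = 7.
E[X | stage 3] = (2+11+12)/3 = 25/3.
E[X] = (5/16)·(11/2) + (5/16)·(7) + (3/8)·(25/3) = 225/32.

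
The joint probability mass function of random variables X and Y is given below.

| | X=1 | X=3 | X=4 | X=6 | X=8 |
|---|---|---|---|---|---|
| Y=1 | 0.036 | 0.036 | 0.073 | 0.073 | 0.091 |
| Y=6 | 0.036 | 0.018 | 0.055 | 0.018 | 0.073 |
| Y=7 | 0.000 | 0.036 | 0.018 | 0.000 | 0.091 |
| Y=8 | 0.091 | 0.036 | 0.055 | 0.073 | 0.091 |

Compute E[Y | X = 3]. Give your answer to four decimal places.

P(X = 3) = 0.126.
Σ Y·P over the event = 1·(0.036) + 6·(0.018) + 7·(0.036) + 8·(0.036) = 0.684.
E[Y | X = 3] = (0.684) / (0.126) = 5.4286.

5.4286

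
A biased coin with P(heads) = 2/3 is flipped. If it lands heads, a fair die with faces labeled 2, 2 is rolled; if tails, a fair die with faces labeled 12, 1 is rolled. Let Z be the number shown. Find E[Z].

7/2

E[Z | heads] = (2+2)/2 = 2.
E[Z | tails] = (12+1)/2 = 13/2.
E[Z] = (2/3)·(2) + (1/3)·(13/2) = 7/2.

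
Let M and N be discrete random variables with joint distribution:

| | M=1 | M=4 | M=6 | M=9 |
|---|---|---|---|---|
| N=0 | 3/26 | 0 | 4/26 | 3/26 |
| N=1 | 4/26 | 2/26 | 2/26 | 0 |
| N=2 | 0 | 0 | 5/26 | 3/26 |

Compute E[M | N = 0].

27/5

P(N = 0) = 5/13.
Σ M·P over the event = 1·(3/26) + 6·(4/26) + 9·(3/26) = 27/13.
E[M | N = 0] = (27/13) / (5/13) = 27/5.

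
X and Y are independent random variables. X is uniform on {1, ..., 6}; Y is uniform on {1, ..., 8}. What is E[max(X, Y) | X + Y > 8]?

P(X + Y > 8) = 7/16.
Summing max(X,Y)·P(x,y) over outcomes with X + Y > 8 gives 35/12.
E[max(X, Y) | X + Y > 8] = (35/12) / (7/16) = 20/3.

20/3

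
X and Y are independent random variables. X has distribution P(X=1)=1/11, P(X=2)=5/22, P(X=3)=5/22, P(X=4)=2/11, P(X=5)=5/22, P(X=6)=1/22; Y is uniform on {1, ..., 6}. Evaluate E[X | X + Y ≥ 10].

84/17

P(X + Y ≥ 10) = 17/132.
Summing X·P(x,y) over outcomes with X + Y ≥ 10 gives 7/11.
E[X | X + Y ≥ 10] = (7/11) / (17/132) = 84/17.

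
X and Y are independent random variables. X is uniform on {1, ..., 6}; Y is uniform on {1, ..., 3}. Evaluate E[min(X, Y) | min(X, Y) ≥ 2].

Outcomes with min(X, Y) ≥ 2: (2,2), (2,3), (3,2), (3,3), (4,2), (4,3), (5,2), (5,3), (6,2), (6,3), each with probability 1/18.
E[min(X, Y) | min(X, Y) ≥ 2] = (2 + 2 + 2 + 3 + 2 + 3 + 2 + 3 + 2 + 3) / 10 = 12/5.

12/5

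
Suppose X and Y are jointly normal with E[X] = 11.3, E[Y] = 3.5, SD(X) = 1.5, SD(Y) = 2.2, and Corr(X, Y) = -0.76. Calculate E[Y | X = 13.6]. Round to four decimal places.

0.9363

For a bivariate normal, E[Y | X=x] = μ_Y + ρ·(σ_Y/σ_X)·(x − μ_X).
E[Y | X=13.6] = 3.5 + (-0.76)·(2.2/1.5)·(13.6 − (11.3)) = 3.5 + (-1.11467)·(2.3) = 0.9363.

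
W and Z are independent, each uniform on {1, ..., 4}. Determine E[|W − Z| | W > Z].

Outcomes with W > Z: (2,1), (3,1), (3,2), (4,1), (4,2), (4,3), each with probability 1/16.
E[|W − Z| | W > Z] = (1 + 2 + 1 + 3 + 2 + 1) / 6 = 5/3.

5/3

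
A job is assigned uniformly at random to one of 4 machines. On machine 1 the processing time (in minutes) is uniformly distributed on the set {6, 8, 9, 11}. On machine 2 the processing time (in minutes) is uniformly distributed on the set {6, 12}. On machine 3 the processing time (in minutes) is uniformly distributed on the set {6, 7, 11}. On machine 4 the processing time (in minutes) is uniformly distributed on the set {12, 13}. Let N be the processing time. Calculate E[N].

E[N | machine 1] = (6+8+9+11)/4 = 17/2.
E[N | machine 2] = (6+12)/2 = 9.
E[N | machine 3] = (6+7+11)/3 = 8.
E[N | machine 4] = (12+13)/2 = 25/2.
By the law of total expectation,
E[N] = (1/4)·(17/2) + (1/4)·(9) + (1/4)·(8) + (1/4)·(25/2) = 19/2.

19/2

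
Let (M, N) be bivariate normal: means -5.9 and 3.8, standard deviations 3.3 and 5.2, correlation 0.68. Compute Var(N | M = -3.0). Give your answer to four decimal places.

14.5367

For a bivariate normal, Var(N | M=x) = σ_N²(1 − ρ²).
Var(N | M=-3.0) = (5.2)²·(1 − (0.68)²) = 27.04·0.5376 = 14.5367.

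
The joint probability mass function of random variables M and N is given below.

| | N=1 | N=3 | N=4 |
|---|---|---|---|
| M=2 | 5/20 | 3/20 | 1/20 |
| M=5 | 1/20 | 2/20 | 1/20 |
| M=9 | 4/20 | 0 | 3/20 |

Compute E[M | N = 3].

16/5

P(N = 3) = 1/4.
Σ M·P over the event = 2·(3/20) + 5·(2/20) = 4/5.
E[M | N = 3] = (4/5) / (1/4) = 16/5.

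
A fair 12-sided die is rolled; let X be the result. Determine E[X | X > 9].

Given X > 9, X is equally likely to be any of {10, 11, 12}.
E[X | X > 9] = (10 + 11 + 12) / 3 = 11.

11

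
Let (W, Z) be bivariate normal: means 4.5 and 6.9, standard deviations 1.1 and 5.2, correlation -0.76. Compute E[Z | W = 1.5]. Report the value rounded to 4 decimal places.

E[Z | W=x] = μ_Z + ρ(σ_Z/σ_W)(x − μ_W) for jointly normal variables.
E[Z | W=1.5] = 6.9 + (-0.76)·(5.2/1.1)·(1.5 − (4.5)) = 6.9 + (-3.59273)·(-3) = 17.6782.

17.6782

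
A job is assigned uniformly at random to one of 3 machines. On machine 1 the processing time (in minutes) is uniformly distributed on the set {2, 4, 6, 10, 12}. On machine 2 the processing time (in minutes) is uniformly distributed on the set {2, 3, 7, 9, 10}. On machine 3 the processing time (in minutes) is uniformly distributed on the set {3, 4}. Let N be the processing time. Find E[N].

11/2

E[N | machine 1] = (2+4+6+10+12)/5 = 34/5.
E[N | machine 2] = (2+3+7+9+10)/5 = 31/5.
E[N | machine 3] = (3+4)/2 = 7/2.
E[N] = (1/3)·(34/5) + (1/3)·(31/5) + (1/3)·(7/2) = 11/2.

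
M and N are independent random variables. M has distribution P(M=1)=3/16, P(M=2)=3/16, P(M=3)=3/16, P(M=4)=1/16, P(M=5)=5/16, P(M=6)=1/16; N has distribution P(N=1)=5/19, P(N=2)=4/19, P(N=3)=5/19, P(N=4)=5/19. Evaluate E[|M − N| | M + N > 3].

253/131

P(M + N > 3) = 131/152.
Summing |M−N|·P(x,y) over outcomes with M + N > 3 gives 253/152.
E[|M − N| | M + N > 3] = (253/152) / (131/152) = 253/131.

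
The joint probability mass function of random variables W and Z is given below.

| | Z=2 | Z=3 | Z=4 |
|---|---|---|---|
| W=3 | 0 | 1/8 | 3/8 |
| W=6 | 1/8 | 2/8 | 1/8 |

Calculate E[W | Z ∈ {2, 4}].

P(Z ∈ {2, 4}) = 5/8.
Σ W·P over the event = 3·(3/8) + 6·(1/8) + 6·(1/8) = 21/8.
E[W | Z ∈ {2, 4}] = (21/8) / (5/8) = 21/5.

21/5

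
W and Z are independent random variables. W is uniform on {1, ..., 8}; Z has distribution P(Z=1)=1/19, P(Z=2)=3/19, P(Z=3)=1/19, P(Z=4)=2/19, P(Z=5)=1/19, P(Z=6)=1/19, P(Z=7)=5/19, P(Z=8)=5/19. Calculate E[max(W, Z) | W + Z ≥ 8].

425/59

P(W + Z ≥ 8) = 59/76.
Summing max(W,Z)·P(x,y) over outcomes with W + Z ≥ 8 gives 425/76.
E[max(W, Z) | W + Z ≥ 8] = (425/76) / (59/76) = 425/59.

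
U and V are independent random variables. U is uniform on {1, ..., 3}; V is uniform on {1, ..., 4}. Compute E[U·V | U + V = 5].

16/3

P(U + V = 5) = 1/4.
Summing UV·P(x,y) over outcomes with U + V = 5 gives 4/3.
E[U·V | U + V = 5] = (4/3) / (1/4) = 16/3.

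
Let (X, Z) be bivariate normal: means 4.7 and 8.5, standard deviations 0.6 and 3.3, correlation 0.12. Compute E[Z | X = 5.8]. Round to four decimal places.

9.2260

E[Z | X=x] = μ_Z + ρ(σ_Z/σ_X)(x − μ_X) for jointly normal variables.
E[Z | X=5.8] = 8.5 + (0.12)·(3.3/0.6)·(5.8 − (4.7)) = 8.5 + (0.66)·(1.1) = 9.2260.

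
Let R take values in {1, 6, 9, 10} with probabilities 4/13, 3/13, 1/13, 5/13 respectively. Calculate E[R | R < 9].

22/7

P(R < 9) = 7/13.
Σ over the event: 1·4/13 + 6·3/13 = 22/13.
E[R | R < 9] = (22/13) / (7/13) = 22/7.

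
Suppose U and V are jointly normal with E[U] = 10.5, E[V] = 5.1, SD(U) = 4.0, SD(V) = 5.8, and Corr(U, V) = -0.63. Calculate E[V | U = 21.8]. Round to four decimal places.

-5.2226

The regression of V on U has slope ρ·σ_V/σ_U and passes through (μ_U, μ_V).
E[V | U=21.8] = 5.1 + (-0.63)·(5.8/4.0)·(21.8 − (10.5)) = 5.1 + (-0.9135)·(11.3) = -5.2226.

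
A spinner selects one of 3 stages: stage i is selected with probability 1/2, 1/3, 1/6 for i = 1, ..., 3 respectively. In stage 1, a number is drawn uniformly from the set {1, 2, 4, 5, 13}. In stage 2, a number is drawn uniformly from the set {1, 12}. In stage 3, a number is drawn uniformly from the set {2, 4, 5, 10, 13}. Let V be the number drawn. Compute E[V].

E[V | stage 1] = (1+2+4+5+13)/5 = 5.
E[V | stage 2] = (1+12)/2 = 13/2.
E[V | stage 3] = (2+4+5+10+13)/5 = 34/5.
By the law of total expectation,
E[V] = (1/2)·(5) + (1/3)·(13/2) + (1/6)·(34/5) = 29/5.

29/5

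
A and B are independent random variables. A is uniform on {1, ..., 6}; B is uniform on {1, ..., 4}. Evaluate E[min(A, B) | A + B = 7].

9/4

P(A + B = 7) = 1/6.
Summing min(A,B)·P(x,y) over outcomes with A + B = 7 gives 3/8.
E[min(A, B) | A + B = 7] = (3/8) / (1/6) = 9/4.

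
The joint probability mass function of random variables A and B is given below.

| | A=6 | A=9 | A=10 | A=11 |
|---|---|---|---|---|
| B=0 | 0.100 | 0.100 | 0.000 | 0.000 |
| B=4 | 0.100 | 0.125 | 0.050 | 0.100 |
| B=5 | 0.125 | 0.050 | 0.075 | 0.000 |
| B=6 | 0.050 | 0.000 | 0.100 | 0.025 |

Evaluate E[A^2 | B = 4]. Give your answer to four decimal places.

P(B = 4) = 0.375.
Σ A^2·P over the event = 36·(0.100) + 81·(0.125) + 100·(0.050) + 121·(0.100) = 30.825.
E[A^2 | B = 4] = (30.825) / (0.375) = 82.2000.

82.2000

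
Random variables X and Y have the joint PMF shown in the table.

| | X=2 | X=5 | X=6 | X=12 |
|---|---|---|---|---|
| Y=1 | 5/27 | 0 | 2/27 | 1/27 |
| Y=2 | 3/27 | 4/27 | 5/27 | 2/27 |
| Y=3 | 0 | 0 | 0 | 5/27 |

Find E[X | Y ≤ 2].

57/11

P(Y ≤ 2) = 22/27.
Σ X·P over the event = 2·(5/27) + 2·(3/27) + 5·(4/27) + 6·(2/27) + 6·(5/27) + 12·(1/27) + 12·(2/27) = 38/9.
E[X | Y ≤ 2] = (38/9) / (22/27) = 57/11.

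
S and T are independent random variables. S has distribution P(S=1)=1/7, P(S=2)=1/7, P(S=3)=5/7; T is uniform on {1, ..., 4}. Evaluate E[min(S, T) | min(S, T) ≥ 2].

P(min(S, T) ≥ 2) = 9/14.
Summing min(S,T)·P(x,y) over outcomes with min(S, T) ≥ 2 gives 23/14.
E[min(S, T) | min(S, T) ≥ 2] = (23/14) / (9/14) = 23/9.

23/9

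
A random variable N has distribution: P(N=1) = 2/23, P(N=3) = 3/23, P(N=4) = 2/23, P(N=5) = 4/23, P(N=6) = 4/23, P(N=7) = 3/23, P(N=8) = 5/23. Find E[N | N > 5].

85/12

P(N > 5) = 12/23.
Σ over the event: 6·4/23 + 7·3/23 + 8·5/23 = 85/23.
E[N | N > 5] = (85/23) / (12/23) = 85/12.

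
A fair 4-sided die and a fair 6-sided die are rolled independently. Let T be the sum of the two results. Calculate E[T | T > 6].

P(T > 6) = 5/12.
Σ over the event: 7·1/6 + 8·1/8 + 9·1/12 + 10·1/24 = 10/3.
E[T | T > 6] = (10/3) / (5/12) = 8.

8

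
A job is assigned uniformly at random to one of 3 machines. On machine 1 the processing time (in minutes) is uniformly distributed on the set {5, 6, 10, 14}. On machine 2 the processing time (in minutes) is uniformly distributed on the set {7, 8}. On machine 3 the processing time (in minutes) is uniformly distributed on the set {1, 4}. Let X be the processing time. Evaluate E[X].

25/4

E[X | machine 1] = (5+6+10+14)/4 = 35/4.
E[X | machine 2] = (7+8)/2 = 15/2.
E[X | machine 3] = (1+4)/2 = 5/2.
By the law of total expectation,
E[X] = (1/3)·(35/4) + (1/3)·(15/2) + (1/3)·(5/2) = 25/4.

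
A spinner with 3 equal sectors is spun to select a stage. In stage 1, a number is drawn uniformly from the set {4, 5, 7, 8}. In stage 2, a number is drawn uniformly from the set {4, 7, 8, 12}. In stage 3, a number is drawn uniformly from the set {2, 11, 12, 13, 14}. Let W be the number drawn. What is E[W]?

161/20

E[W | stage 1] = (4+5+7+8)/4 = 6.
E[W | stage 2] = (4+7+8+12)/4 = 31/4.
E[W | stage 3] = (2+11+12+13+14)/5 = 52/5.
By the law of total expectation,
E[W] = (1/3)·(6) + (1/3)·(31/4) + (1/3)·(52/5) = 161/20.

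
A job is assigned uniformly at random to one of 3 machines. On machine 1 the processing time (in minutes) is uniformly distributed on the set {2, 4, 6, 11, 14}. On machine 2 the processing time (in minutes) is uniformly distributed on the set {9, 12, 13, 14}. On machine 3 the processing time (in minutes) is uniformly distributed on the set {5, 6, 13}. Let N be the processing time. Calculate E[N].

E[N | machine 1] = (2+4+6+11+14)/5 = 37/5.
E[N | machine 2] = (9+12+13+14)/4 = 12.
E[N | machine 3] = (5+6+13)/3 = 8.
E[N] = (1/3)·(37/5) + (1/3)·(12) + (1/3)·(8) = 137/15.

137/15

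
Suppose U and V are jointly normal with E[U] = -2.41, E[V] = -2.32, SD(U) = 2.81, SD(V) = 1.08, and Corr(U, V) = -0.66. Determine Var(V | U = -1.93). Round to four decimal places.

0.6583

For a bivariate normal, Var(V | U=x) = σ_V²(1 − ρ²).
Var(V | U=-1.93) = (1.08)²·(1 − (-0.66)²) = 1.1664·0.5644 = 0.6583.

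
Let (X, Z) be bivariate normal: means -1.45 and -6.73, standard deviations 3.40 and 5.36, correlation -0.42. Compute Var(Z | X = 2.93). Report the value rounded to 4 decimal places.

23.6617

Var(Z | X=x) = (1 − ρ²)·σ_Z².
Var(Z | X=2.93) = (5.36)²·(1 − (-0.42)²) = 28.7296·0.8236 = 23.6617.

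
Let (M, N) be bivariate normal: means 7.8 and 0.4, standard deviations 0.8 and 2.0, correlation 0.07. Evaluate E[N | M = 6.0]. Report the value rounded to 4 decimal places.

The regression of N on M has slope ρ·σ_N/σ_M and passes through (μ_M, μ_N).
E[N | M=6.0] = 0.4 + (0.07)·(2.0/0.8)·(6.0 − (7.8)) = 0.4 + (0.175)·(-1.8) = 0.0850.

0.0850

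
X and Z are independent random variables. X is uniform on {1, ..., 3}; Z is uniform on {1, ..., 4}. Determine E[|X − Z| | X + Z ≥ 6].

Outcomes with X + Z ≥ 6: (2,4), (3,3), (3,4), each with probability 1/12.
E[|X − Z| | X + Z ≥ 6] = (2 + 0 + 1) / 3 = 1.

1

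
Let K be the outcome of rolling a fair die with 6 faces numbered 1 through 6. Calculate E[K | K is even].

4

Given K is even, K is equally likely to be any of {2, 4, 6}.
E[K | K is even] = (2 + 4 + 6) / 3 = 4.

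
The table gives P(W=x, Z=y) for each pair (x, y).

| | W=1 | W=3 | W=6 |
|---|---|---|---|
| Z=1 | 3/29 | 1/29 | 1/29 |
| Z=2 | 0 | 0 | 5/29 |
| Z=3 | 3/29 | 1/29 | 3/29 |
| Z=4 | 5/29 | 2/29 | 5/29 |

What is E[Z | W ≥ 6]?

20/7

P(W ≥ 6) = 14/29.
Σ Z·P over the event = 1·(1/29) + 2·(5/29) + 3·(3/29) + 4·(5/29) = 40/29.
E[Z | W ≥ 6] = (40/29) / (14/29) = 20/7.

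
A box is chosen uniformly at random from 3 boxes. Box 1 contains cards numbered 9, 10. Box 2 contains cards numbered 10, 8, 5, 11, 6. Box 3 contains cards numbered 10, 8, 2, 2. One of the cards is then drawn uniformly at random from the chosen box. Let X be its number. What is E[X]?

23/3

E[X | box 1] = (9+10)/2 = 19/2.
E[X | box 2] = (10+8+5+11+6)/5 = 8.
E[X | box 3] = (10+8+2+2)/4 = 11/2.
E[X] = (1/3)·(19/2) + (1/3)·(8) + (1/3)·(11/2) = 23/3.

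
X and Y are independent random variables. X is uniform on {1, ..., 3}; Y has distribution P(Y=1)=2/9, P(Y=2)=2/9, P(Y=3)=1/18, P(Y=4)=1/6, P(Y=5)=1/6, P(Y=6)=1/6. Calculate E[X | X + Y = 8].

5/2

P(X + Y = 8) = 1/9.
Summing X·P(x,y) over outcomes with X + Y = 8 gives 5/18.
E[X | X + Y = 8] = (5/18) / (1/9) = 5/2.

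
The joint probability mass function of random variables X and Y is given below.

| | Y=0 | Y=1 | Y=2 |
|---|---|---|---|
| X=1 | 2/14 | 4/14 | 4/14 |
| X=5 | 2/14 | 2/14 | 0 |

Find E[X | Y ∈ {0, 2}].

P(Y ∈ {0, 2}) = 4/7.
Summing X·P(X=x,Y=y) over the conditioning event gives 8/7.
E[X | Y ∈ {0, 2}] = (8/7) / (4/7) = 2.

2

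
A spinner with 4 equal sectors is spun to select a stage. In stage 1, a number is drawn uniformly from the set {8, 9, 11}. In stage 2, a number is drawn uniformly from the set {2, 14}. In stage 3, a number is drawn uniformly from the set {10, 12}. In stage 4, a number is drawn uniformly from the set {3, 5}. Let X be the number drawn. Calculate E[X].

E[X | stage 1] = (8+9+11)/3 = 28/3.
E[X | stage 2] = (2+14)/2 = 8.
E[X | stage 3] = (10+12)/2 = 11.
E[X | stage 4] = (3+5)/2 = 4.
By the law of total expectation,
E[X] = (1/4)·(28/3) + (1/4)·(8) + (1/4)·(11) + (1/4)·(4) = 97/12.

97/12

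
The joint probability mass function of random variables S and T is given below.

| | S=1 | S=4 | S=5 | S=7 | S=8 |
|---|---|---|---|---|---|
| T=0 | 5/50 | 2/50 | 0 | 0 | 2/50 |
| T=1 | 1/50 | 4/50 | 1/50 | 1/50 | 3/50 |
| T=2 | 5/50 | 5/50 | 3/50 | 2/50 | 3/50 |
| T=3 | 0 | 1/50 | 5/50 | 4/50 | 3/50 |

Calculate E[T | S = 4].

17/12

P(S = 4) = 6/25.
Σ T·P over the event = 0·(2/50) + 1·(4/50) + 2·(5/50) + 3·(1/50) = 17/50.
E[T | S = 4] = (17/50) / (6/25) = 17/12.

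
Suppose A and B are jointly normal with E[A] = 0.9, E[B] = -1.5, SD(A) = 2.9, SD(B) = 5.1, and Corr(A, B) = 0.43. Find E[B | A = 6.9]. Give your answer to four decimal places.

E[B | A=x] = μ_B + ρ(σ_B/σ_A)(x − μ_A) for jointly normal variables.
E[B | A=6.9] = -1.5 + (0.43)·(5.1/2.9)·(6.9 − (0.9)) = -1.5 + (0.756207)·(6) = 3.0372.

3.0372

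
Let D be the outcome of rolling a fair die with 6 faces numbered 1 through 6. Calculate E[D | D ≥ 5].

11/2

Given D ≥ 5, D is equally likely to be any of {5, 6}.
E[D | D ≥ 5] = (5 + 6) / 2 = 11/2.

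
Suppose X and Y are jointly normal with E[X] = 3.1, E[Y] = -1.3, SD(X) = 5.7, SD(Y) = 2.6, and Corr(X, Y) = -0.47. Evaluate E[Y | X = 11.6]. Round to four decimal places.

E[Y | X=x] = μ_Y + ρ(σ_Y/σ_X)(x − μ_X) for jointly normal variables.
E[Y | X=11.6] = -1.3 + (-0.47)·(2.6/5.7)·(11.6 − (3.1)) = -1.3 + (-0.21439)·(8.5) = -3.1223.

-3.1223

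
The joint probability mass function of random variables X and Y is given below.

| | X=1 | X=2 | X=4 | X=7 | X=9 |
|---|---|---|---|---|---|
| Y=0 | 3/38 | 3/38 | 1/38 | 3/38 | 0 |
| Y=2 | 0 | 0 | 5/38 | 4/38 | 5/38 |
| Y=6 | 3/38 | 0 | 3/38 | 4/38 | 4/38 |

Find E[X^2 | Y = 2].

P(Y = 2) = 7/19.
Summing X^2·P(X=x,Y=y) over the conditioning event gives 681/38.
E[X^2 | Y = 2] = (681/38) / (7/19) = 681/14.

681/14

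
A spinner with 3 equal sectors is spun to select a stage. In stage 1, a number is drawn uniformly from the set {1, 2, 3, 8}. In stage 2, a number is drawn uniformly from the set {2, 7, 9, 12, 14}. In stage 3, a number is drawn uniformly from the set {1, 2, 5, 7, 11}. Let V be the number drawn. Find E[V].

35/6

E[V | stage 1] = (1+2+3+8)/4 = 7/2.
E[V | stage 2] = (2+7+9+12+14)/5 = 44/5.
E[V | stage 3] = (1+2+5+7+11)/5 = 26/5.
E[V] = (1/3)·(7/2) + (1/3)·(44/5) + (1/3)·(26/5) = 35/6.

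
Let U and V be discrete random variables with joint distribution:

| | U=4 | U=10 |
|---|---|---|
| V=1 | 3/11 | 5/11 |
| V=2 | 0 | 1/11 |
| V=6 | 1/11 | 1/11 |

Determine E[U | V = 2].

10

P(V = 2) = 1/11.
Σ U·P over the event = 10·(1/11) = 10/11.
E[U | V = 2] = (10/11) / (1/11) = 10.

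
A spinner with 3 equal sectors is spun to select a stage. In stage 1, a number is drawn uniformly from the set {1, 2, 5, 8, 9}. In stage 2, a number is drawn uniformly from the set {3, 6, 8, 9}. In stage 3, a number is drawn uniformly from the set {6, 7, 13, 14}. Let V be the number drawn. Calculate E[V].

43/6

E[V | stage 1] = (1+2+5+8+9)/5 = 5.
E[V | stage 2] = (3+6+8+9)/4 = 13/2.
E[V | stage 3] = (6+7+13+14)/4 = 10.
By the law of total expectation,
E[V] = (1/3)·(5) + (1/3)·(13/2) + (1/3)·(10) = 43/6.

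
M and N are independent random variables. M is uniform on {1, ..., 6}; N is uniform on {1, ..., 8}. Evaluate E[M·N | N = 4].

Outcomes with N = 4: (1,4), (2,4), (3,4), (4,4), (5,4), (6,4), each with probability 1/48.
E[M·N | N = 4] = (4 + 8 + 12 + 16 + 20 + 24) / 6 = 14.

14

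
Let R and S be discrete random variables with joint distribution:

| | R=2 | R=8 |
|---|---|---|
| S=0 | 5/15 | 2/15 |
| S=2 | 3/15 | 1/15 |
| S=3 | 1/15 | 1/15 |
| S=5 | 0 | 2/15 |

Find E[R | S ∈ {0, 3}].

P(S ∈ {0, 3}) = 3/5.
Σ R·P over the event = 2·(5/15) + 2·(1/15) + 8·(2/15) + 8·(1/15) = 12/5.
E[R | S ∈ {0, 3}] = (12/5) / (3/5) = 4.

4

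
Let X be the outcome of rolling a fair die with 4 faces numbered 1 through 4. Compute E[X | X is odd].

2

Given X is odd, X is equally likely to be any of {1, 3}.
E[X | X is odd] = (1 + 3) / 2 = 2.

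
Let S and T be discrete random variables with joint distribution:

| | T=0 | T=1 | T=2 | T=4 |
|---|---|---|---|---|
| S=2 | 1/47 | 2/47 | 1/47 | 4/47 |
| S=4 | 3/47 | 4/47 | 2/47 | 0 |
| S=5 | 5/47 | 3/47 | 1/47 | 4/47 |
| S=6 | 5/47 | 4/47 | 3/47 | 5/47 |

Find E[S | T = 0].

P(T = 0) = 14/47.
Σ S·P over the event = 2·(1/47) + 4·(3/47) + 5·(5/47) + 6·(5/47) = 69/47.
E[S | T = 0] = (69/47) / (14/47) = 69/14.

69/14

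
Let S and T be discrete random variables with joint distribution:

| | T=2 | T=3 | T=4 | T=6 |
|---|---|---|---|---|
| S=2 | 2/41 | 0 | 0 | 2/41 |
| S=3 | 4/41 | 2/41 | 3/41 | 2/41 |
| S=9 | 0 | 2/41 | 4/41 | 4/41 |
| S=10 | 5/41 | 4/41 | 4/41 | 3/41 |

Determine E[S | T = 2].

P(T = 2) = 11/41.
Σ S·P over the event = 2·(2/41) + 3·(4/41) + 10·(5/41) = 66/41.
E[S | T = 2] = (66/41) / (11/41) = 6.

6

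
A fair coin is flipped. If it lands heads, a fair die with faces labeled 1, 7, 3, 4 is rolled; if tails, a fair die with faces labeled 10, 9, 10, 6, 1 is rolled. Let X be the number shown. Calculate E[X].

E[X | heads] = (1+7+3+4)/4 = 15/4.
E[X | tails] = (10+9+10+6+1)/5 = 36/5.
E[X] = (1/2)·(15/4) + (1/2)·(36/5) = 219/40.

219/40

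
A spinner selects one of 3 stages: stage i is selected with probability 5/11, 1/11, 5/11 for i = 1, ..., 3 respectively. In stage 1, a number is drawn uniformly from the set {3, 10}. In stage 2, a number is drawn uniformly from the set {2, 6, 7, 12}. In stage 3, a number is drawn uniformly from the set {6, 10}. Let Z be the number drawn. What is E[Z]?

E[Z | stage 1] = (3+10)/2 = 13/2.
E[Z | stage 2] = (2+6+7+12)/4 = 27/4.
E[Z | stage 3] = (6+10)/2 = 8.
E[Z] = (5/11)·(13/2) + (1/11)·(27/4) + (5/11)·(8) = 317/44.

317/44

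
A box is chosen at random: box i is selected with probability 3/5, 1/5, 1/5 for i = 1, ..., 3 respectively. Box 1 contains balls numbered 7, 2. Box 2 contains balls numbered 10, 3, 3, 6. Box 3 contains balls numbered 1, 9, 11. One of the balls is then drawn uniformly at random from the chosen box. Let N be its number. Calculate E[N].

26/5

E[N | box 1] = (7+2)/2 = 9/2.
E[N | box 2] = (10+3+3+6)/4 = 11/2.
E[N | box 3] = (1+9+11)/3 = 7.
E[N] = (3/5)·(9/2) + (1/5)·(11/2) + (1/5)·(7) = 26/5.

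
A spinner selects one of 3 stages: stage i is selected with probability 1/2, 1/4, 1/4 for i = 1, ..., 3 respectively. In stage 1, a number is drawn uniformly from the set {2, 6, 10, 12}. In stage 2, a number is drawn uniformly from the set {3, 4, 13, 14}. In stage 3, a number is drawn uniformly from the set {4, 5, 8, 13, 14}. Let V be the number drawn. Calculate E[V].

323/40

E[V | stage 1] = (2+6+10+12)/4 = 15/2.
E[V | stage 2] = (3+4+13+14)/4 = 17/2.
E[V | stage 3] = (4+5+8+13+14)/5 = 44/5.
E[V] = (1/2)·(15/2) + (1/4)·(17/2) + (1/4)·(44/5) = 323/40.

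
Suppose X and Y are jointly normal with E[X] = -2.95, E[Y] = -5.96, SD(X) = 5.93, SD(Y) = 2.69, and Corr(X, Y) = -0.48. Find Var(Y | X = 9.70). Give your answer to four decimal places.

5.5689

Var(Y | X=x) = (1 − ρ²)·σ_Y².
Var(Y | X=9.70) = (2.69)²·(1 − (-0.48)²) = 7.2361·0.7696 = 5.5689.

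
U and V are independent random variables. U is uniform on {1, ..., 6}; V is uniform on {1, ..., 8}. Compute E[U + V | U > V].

7

P(U > V) = 5/16.
Summing (U+V)·P(x,y) over outcomes with U > V gives 35/16.
E[U + V | U > V] = (35/16) / (5/16) = 7.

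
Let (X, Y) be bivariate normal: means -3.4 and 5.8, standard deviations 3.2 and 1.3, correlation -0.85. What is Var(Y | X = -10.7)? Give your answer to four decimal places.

0.4690

Var(Y | X=x) = (1 − ρ²)·σ_Y².
Var(Y | X=-10.7) = (1.3)²·(1 − (-0.85)²) = 1.69·0.2775 = 0.4690.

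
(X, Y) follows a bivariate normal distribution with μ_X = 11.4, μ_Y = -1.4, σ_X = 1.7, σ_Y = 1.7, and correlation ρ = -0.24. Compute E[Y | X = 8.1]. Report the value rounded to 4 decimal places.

-0.6080

E[Y | X=x] = μ_Y + ρ(σ_Y/σ_X)(x − μ_X) for jointly normal variables.
E[Y | X=8.1] = -1.4 + (-0.24)·(1.7/1.7)·(8.1 − (11.4)) = -1.4 + (-0.24)·(-3.3) = -0.6080.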